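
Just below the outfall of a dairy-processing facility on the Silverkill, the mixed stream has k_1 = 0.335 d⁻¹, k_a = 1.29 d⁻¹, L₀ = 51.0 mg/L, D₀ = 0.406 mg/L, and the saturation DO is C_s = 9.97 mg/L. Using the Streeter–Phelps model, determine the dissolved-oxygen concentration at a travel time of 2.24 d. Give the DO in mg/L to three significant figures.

k_1 L₀/(k_a−k_1) = 0.335×51.0/(1.29−0.335) = 17.09/0.9550 = 17.89 mg/L.
e^(−k_1 t) = e^(−0.335×2.240) = 0.4722; e^(−k_a t) = e^(−1.29×2.240) = 0.05560.
D = 17.89 × (0.4722 − 0.05560) + 0.406 × 0.05560 = 7.453 + 0.02257 = 7.475 mg/L.
DO = C_s − D = 9.97 − 7.475 = 2.495 mg/L.

DO ≈ 2.49 mg/L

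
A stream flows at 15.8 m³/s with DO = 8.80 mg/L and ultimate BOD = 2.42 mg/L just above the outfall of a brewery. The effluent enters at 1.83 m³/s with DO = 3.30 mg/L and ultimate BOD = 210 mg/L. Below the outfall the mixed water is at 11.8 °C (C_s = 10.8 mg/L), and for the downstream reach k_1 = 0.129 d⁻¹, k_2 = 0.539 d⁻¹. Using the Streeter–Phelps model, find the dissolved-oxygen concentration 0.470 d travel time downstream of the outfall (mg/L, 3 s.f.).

DO ≈ 7.56 mg/L

Mixed DO = (15.8×8.80 + 1.83×3.30)/(15.8+1.83) = 145.1/17.63 = 8.229 mg/L.
Mixed L₀ = (15.8×2.42 + 1.83×210)/(17.63) = 422.5/17.63 = 23.97 mg/L.
Initial deficit D₀ = C_s − DO₀ = 10.8 − 8.229 = 2.571 mg/L.
D(0.470) = [0.129×23.97/(0.539−0.129)](e^(−0.129×0.470) − e^(−0.539×0.470)) + 2.571 e^(−0.539×0.470)
= 7.541 × (0.9412 − 0.7762) + 2.571 × 0.7762 = 3.239 mg/L.
DO = 10.8 − 3.239 = 7.561 mg/L.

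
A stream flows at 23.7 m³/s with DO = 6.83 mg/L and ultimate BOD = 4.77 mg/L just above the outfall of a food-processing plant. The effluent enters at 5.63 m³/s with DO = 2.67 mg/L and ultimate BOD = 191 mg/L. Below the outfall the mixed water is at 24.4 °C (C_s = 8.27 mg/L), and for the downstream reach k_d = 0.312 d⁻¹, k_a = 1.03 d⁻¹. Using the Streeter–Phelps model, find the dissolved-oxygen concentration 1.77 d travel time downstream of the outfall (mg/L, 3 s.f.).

DO ≈ 0.617 mg/L

Mixed DO = (23.7×6.83 + 5.63×2.67)/(23.7+5.63) = 176.9/29.33 = 6.031 mg/L.
Mixed L₀ = (23.7×4.77 + 5.63×191)/(29.33) = 1188/29.33 = 40.52 mg/L.
Initial deficit D₀ = C_s − DO₀ = 8.27 − 6.031 = 2.239 mg/L.
D(1.77) = [0.312×40.52/(1.03−0.312)](e^(−0.312×1.77) − e^(−1.03×1.77)) + 2.239 e^(−1.03×1.77)
= 17.61 × (0.5757 − 0.1615) + 2.239 × 0.1615 = 7.653 mg/L.
DO = 8.27 − 7.653 = 0.6170 mg/L.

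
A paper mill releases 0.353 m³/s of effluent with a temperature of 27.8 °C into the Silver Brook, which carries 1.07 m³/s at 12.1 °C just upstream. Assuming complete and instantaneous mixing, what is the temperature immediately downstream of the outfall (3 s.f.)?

16.0 °C

Flow-weighted mixing: C = (Q_r C_r + Q_w C_w)/(Q_r + Q_w)
= (1.07×12.1 + 0.353×27.8)/(1.07 + 0.353) = 22.76/1.423 = 15.99 °C.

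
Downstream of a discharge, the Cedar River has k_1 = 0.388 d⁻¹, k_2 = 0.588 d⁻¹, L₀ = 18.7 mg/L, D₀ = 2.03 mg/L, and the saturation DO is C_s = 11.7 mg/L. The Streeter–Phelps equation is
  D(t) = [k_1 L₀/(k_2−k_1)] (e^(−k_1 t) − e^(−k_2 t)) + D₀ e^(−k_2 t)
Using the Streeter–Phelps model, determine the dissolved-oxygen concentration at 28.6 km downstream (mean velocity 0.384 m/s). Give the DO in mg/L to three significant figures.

DO ≈ 6.37 mg/L

Travel time t = x/v = 28.6 km / (0.384 m/s) = 28600 m / 0.384 m/s = 74480 s = 0.8620 d.
k_1 L₀/(k_2−k_1) = 0.388×18.7/(0.588−0.388) = 7.256/0.2000 = 36.28 mg/L.
e^(−k_1 t) = e^(−0.388×0.8620) = 0.7157; e^(−k_2 t) = e^(−0.588×0.8620) = 0.6024.
D = 36.28 × (0.7157 − 0.6024) + 2.03 × 0.6024 = 4.112 + 1.223 = 5.335 mg/L.
DO = C_s − D = 11.7 − 5.335 = 6.365 mg/L.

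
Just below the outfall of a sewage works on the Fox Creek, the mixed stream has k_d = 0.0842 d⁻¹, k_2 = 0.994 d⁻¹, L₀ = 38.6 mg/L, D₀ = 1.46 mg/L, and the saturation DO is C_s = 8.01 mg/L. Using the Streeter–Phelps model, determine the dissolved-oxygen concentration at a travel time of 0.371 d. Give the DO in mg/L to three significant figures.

DO ≈ 6.01 mg/L

k_d L₀/(k_2−k_d) = 0.0842×38.6/(0.994−0.0842) = 3.250/0.9098 = 3.572 mg/L.
e^(−k_d t) = e^(−0.0842×0.3710) = 0.9692; e^(−k_2 t) = e^(−0.994×0.3710) = 0.6916.
D = 3.572 × (0.9692 − 0.6916) + 1.46 × 0.6916 = 0.9919 + 1.010 = 2.002 mg/L.
DO = C_s − D = 8.01 − 2.002 = 6.008 mg/L.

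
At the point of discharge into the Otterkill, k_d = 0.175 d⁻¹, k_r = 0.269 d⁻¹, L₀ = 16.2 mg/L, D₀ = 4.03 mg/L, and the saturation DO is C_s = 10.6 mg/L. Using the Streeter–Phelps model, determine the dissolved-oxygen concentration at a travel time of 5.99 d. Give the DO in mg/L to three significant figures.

DO ≈ 5.24 mg/L

k_d L₀/(k_r−k_d) = 0.175×16.2/(0.269−0.175) = 2.835/0.09400 = 30.16 mg/L.
e^(−k_d t) = e^(−0.175×5.990) = 0.3506; e^(−k_r t) = e^(−0.269×5.990) = 0.1996.
D = 30.16 × (0.3506 − 0.1996) + 4.03 × 0.1996 = 4.552 + 0.8045 = 5.356 mg/L.
DO = C_s − D = 10.6 − 5.356 = 5.244 mg/L.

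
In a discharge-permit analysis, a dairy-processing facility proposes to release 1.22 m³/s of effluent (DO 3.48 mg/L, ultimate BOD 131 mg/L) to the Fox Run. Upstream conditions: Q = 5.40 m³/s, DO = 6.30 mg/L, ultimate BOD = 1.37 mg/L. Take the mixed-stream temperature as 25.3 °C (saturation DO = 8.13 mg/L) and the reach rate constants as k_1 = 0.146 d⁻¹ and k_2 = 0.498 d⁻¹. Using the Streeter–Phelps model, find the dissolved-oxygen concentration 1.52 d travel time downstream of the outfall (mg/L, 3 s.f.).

DO ≈ 3.55 mg/L

Mixed DO = (5.40×6.30 + 1.22×3.48)/(5.40+1.22) = 38.27/6.620 = 5.780 mg/L.
Mixed L₀ = (5.40×1.37 + 1.22×131)/(6.620) = 167.2/6.620 = 25.26 mg/L.
Initial deficit D₀ = C_s − DO₀ = 8.13 − 5.780 = 2.350 mg/L.
D(1.52) = [0.146×25.26/(0.498−0.146)](e^(−0.146×1.52) − e^(−0.498×1.52)) + 2.350 e^(−0.498×1.52)
= 10.48 × (0.8010 − 0.4691) + 2.350 × 0.4691 = 4.579 mg/L.
DO = 8.13 − 4.579 = 3.551 mg/L.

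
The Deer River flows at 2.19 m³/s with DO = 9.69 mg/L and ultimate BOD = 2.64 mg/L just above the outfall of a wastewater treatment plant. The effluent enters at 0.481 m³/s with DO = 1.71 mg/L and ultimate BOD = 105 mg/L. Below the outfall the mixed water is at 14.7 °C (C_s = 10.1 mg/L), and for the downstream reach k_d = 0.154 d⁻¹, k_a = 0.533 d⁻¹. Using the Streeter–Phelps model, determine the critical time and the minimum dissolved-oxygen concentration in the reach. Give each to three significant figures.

t_c ≈ 2.63 d; minimum DO ≈ 6.04 mg/L

Mixed DO = (2.19×9.69 + 0.481×1.71)/(2.19+0.481) = 22.04/2.671 = 8.253 mg/L.
Mixed L₀ = (2.19×2.64 + 0.481×105)/(2.671) = 56.29/2.671 = 21.07 mg/L.
Initial deficit D₀ = C_s − DO₀ = 10.1 − 8.253 = 1.847 mg/L.
t_c = (1/0.3790) ln[(0.533/0.154)(1 − 1.847×0.3790/(0.154×21.07))] = 2.639 × ln(2.714) = 2.635 d.
D_c = (0.154/0.533) × 21.07 × e^(−0.154×2.635) = 0.2889 × 21.07 × 0.6665 = 4.058 mg/L.
Minimum DO = 10.1 − 4.058 = 6.042 mg/L.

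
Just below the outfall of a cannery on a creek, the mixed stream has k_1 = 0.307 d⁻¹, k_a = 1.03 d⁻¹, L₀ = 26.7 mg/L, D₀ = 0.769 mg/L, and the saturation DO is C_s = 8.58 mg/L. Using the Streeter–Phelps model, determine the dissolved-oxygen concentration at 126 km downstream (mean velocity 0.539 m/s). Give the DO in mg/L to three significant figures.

Travel time t = x/v = 126 km / (0.539 m/s) = 126000 m / 0.539 m/s = 233800 s = 2.706 d.
k_1 L₀/(k_a−k_1) = 0.307×26.7/(1.03−0.307) = 8.197/0.7230 = 11.34 mg/L.
e^(−k_1 t) = e^(−0.307×2.706) = 0.4358; e^(−k_a t) = e^(−1.03×2.706) = 0.06162.
D = 11.34 × (0.4358 − 0.06162) + 0.769 × 0.06162 = 4.242 + 0.04738 = 4.289 mg/L.
DO = C_s − D = 8.58 − 4.289 = 4.291 mg/L.

DO ≈ 4.29 mg/L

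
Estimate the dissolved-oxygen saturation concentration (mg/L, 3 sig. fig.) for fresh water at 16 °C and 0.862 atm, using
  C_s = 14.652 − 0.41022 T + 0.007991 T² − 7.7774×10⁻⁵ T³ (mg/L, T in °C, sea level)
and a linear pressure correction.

C_s ≈ 8.46 mg/L

At sea level: C_s = 14.652 − 0.41022×16 + 0.007991×16² − 7.7774×10⁻⁵×16³ = 9.816 mg/L.
Pressure correction: C_s' = 9.816 × 0.862 = 8.461 mg/L.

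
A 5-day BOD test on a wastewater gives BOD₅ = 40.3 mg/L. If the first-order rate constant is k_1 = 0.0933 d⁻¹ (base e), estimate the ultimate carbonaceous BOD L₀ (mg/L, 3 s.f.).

L₀ ≈ 108 mg/L

BOD₅ = L₀(1 − e^(−5k_1)) ⇒ L₀ = BOD₅ / (1 − e^(−5×0.0933))
= 40.3 / (1 − 0.6272) = 40.3 / 0.3728 = 108.1 mg/L.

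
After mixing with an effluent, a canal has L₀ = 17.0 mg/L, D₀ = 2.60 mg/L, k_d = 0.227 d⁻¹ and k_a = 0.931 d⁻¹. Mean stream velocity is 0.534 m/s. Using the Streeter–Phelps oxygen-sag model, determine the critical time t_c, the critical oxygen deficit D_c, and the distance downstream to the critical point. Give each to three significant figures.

t_c = [1/(k_a−k_d)] ln[(k_a/k_d)(1 − D₀(k_a−k_d)/(k_d L₀))]
= [1/(0.931−0.227)] ln[(0.931/0.227)(1 − 2.60×0.7040/(0.227×17.0))]
= (1/0.7040) ln[4.101 × 0.5257] = 1.420 × ln(2.156) = 1.420 × 0.7682 = 1.091 d.
L(t_c) = L₀ e^(−k_d t_c) = 17.0 × 0.7806 = 13.27 mg/L, and at the critical point k_a D_c = k_d L, so D_c = (0.227/0.931) × 13.27 = 3.236 mg/L.
x_c = v t_c = 0.534 m/s × 1.091 d × 86400 s/d = 50350 m ≈ 50.3 km.

t_c ≈ 1.09 d; D_c ≈ 3.24 mg/L; x_c ≈ 50.3 km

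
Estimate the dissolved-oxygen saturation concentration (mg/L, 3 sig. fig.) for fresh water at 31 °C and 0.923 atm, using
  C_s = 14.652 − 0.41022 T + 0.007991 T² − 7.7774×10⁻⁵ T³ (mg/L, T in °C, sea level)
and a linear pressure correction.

At sea level: C_s = 14.652 − 0.41022×31 + 0.007991×31² − 7.7774×10⁻⁵×31³ = 7.298 mg/L.
Pressure correction: C_s' = 7.298 × 0.923 = 6.736 mg/L.

C_s ≈ 6.74 mg/L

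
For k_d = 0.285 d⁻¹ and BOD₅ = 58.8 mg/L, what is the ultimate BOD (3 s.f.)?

L₀ ≈ 77.4 mg/L

BOD₅ = L₀(1 − e^(−5k_d)) ⇒ L₀ = BOD₅ / (1 − e^(−5×0.285))
= 58.8 / (1 − 0.2405) = 58.8 / 0.7595 = 77.42 mg/L.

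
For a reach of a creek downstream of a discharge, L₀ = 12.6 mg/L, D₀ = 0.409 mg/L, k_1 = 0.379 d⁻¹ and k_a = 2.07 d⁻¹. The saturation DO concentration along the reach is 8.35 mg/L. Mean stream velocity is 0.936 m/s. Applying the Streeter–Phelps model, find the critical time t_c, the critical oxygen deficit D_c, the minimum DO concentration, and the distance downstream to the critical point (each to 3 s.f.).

With k_a/k_1 = 5.462 and 1 − D₀(k_a−k_1)/(k_1 L₀) = 0.8552,
t_c = ln(5.462 × 0.8552) / (2.07 − 0.379) = ln(4.671) / 1.691 = 1.541/1.691 = 0.9115 d.
D_c = (k_1/k_a) L₀ e^(−k_1 t_c) = (0.379/2.07) × 12.6 × e^(−0.379×0.9115) = 0.1831 × 12.6 × 0.7079 = 1.633 mg/L.
Minimum DO = C_s − D_c = 8.35 − 1.633 = 6.717 mg/L.
x_c = v t_c = 0.936 m/s × 0.9115 d × 86400 s/d = 73710 m ≈ 73.7 km.

t_c ≈ 0.911 d; D_c ≈ 1.63 mg/L; min DO ≈ 6.72 mg/L; x_c ≈ 73.7 km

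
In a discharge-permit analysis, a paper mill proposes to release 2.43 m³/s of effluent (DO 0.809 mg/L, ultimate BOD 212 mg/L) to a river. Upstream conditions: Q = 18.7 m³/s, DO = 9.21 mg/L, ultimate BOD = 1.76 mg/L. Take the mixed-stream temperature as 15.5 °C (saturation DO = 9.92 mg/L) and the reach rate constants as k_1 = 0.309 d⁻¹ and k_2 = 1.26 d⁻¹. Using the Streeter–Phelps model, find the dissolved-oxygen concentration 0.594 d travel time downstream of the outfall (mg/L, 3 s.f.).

Mixed DO = (18.7×9.21 + 2.43×0.809)/(18.7+2.43) = 174.2/21.13 = 8.244 mg/L.
Mixed L₀ = (18.7×1.76 + 2.43×212)/(21.13) = 548.1/21.13 = 25.94 mg/L.
Initial deficit D₀ = C_s − DO₀ = 9.92 − 8.244 = 1.676 mg/L.
D(0.594) = [0.309×25.94/(1.26−0.309)](e^(−0.309×0.594) − e^(−1.26×0.594)) + 1.676 e^(−1.26×0.594)
= 8.428 × (0.8323 − 0.4731) + 1.676 × 0.4731 = 3.820 mg/L.
DO = 9.92 − 3.820 = 6.100 mg/L.

DO ≈ 6.10 mg/L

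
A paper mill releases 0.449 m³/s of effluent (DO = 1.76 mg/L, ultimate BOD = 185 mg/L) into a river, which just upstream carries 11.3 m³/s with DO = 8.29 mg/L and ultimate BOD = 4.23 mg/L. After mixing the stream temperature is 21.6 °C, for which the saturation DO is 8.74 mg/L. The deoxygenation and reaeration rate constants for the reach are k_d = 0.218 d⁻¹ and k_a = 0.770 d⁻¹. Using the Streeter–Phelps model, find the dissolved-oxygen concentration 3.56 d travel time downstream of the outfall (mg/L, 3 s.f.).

DO ≈ 6.95 mg/L

Mixed DO = (11.3×8.29 + 0.449×1.76)/(11.3+0.449) = 94.47/11.75 = 8.040 mg/L.
Mixed L₀ = (11.3×4.23 + 0.449×185)/(11.75) = 130.9/11.75 = 11.14 mg/L.
Initial deficit D₀ = C_s − DO₀ = 8.74 − 8.040 = 0.6996 mg/L.
D(3.56) = [0.218×11.14/(0.770−0.218)](e^(−0.218×3.56) − e^(−0.770×3.56)) + 0.6996 e^(−0.770×3.56)
= 4.399 × (0.4602 − 0.06449) + 0.6996 × 0.06449 = 1.786 mg/L.
DO = 8.74 − 1.786 = 6.954 mg/L.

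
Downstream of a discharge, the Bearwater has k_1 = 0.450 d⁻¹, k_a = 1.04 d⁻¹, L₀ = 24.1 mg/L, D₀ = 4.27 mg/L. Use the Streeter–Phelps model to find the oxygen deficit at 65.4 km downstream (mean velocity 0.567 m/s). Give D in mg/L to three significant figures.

D ≈ 6.56 mg/L

Travel time t = x/v = 65.4 km / (0.567 m/s) = 65400 m / 0.567 m/s = 115300 s = 1.335 d.
k_1 L₀/(k_a−k_1) = 0.450×24.1/(1.04−0.450) = 10.85/0.5900 = 18.38 mg/L.
e^(−k_1 t) = e^(−0.450×1.335) = 0.5484; e^(−k_a t) = e^(−1.04×1.335) = 0.2495.
D = 18.38 × (0.5484 − 0.2495) + 4.27 × 0.2495 = 5.495 + 1.065 = 6.560 mg/L.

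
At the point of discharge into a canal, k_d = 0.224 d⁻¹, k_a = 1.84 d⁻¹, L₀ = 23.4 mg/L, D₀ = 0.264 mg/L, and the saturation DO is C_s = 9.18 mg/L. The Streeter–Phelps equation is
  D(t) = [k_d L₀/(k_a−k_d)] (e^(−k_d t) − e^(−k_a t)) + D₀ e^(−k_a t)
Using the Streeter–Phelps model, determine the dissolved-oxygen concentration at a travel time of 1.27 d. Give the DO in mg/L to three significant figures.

DO ≈ 7.03 mg/L

k_d L₀/(k_a−k_d) = 0.224×23.4/(1.84−0.224) = 5.242/1.616 = 3.244 mg/L.
e^(−k_d t) = e^(−0.224×1.270) = 0.7524; e^(−k_a t) = e^(−1.84×1.270) = 0.09664.
D = 3.244 × (0.7524 − 0.09664) + 0.264 × 0.09664 = 2.127 + 0.02551 = 2.153 mg/L.
DO = C_s − D = 9.18 − 2.153 = 7.027 mg/L.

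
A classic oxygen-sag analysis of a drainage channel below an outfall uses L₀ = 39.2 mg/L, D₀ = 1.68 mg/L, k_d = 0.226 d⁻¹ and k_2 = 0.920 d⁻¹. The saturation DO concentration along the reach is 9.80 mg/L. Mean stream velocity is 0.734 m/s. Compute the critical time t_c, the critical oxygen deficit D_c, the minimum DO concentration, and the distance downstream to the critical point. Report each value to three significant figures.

t_c ≈ 1.82 d; D_c ≈ 6.38 mg/L; min DO ≈ 3.42 mg/L; x_c ≈ 115 km

With k_2/k_d = 4.071 and 1 − D₀(k_2−k_d)/(k_d L₀) = 0.8684,
t_c = ln(4.071 × 0.8684) / (0.920 − 0.226) = ln(3.535) / 0.6940 = 1.263/0.6940 = 1.819 d.
D_c = (k_d/k_2) L₀ e^(−k_d t_c) = (0.226/0.920) × 39.2 × e^(−0.226×1.819) = 0.2457 × 39.2 × 0.6629 = 6.383 mg/L.
Minimum DO = C_s − D_c = 9.80 − 6.383 = 3.417 mg/L.
x_c = v t_c = 0.734 m/s × 1.819 d × 86400 s/d = 115400 m ≈ 115 km.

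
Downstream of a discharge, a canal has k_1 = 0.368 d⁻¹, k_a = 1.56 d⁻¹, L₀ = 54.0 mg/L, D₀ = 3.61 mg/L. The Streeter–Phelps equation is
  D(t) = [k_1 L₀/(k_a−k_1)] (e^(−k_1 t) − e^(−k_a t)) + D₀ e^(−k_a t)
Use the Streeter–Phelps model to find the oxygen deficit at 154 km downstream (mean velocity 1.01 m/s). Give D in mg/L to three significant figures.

D ≈ 7.88 mg/L

Travel time t = x/v = 154 km / (1.01 m/s) = 154000 m / 1.01 m/s = 152500 s = 1.765 d.
k_1 L₀/(k_a−k_1) = 0.368×54.0/(1.56−0.368) = 19.87/1.192 = 16.67 mg/L.
e^(−k_1 t) = e^(−0.368×1.765) = 0.5223; e^(−k_a t) = e^(−1.56×1.765) = 0.06373.
D = 16.67 × (0.5223 − 0.06373) + 3.61 × 0.06373 = 7.646 + 0.2301 = 7.876 mg/L.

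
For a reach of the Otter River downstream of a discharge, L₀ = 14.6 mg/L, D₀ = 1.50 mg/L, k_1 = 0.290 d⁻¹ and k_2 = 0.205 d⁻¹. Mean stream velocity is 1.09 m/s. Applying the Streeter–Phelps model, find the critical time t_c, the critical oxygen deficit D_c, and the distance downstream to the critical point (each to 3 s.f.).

With k_2/k_1 = 0.7069 and 1 − D₀(k_2−k_1)/(k_1 L₀) = 1.030,
t_c = ln(0.7069 × 1.030) / (0.205 − 0.290) = ln(0.7282) / -0.08500 = -0.3172/-0.08500 = 3.732 d.
L(t_c) = L₀ e^(−k_1 t_c) = 14.6 × 0.3388 = 4.947 mg/L, and at the critical point k_2 D_c = k_1 L, so D_c = (0.290/0.205) × 4.947 = 6.998 mg/L.
x_c = v t_c = 1.09 m/s × 3.732 d × 86400 s/d = 351400 m ≈ 351 km.

t_c ≈ 3.73 d; D_c ≈ 7.00 mg/L; x_c ≈ 351 km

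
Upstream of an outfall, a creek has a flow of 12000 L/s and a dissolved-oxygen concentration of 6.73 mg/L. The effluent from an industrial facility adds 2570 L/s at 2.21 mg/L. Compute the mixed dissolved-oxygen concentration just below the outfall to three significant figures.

5.93 mg/L

Flow-weighted mixing: C = (Q_r C_r + Q_w C_w)/(Q_r + Q_w)
= (12000×6.73 + 2570×2.21)/(12000 + 2570) = 86440/14570 = 5.933 mg/L.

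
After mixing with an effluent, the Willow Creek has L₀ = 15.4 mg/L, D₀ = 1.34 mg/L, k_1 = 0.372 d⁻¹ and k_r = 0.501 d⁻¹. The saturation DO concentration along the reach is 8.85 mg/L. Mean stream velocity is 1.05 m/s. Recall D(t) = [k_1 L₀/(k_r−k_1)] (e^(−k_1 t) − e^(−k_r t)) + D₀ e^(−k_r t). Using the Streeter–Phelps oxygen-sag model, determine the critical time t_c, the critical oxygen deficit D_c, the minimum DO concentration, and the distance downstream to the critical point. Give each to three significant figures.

t_c = [1/(k_r−k_1)] ln[(k_r/k_1)(1 − D₀(k_r−k_1)/(k_1 L₀))]
= [1/(0.501−0.372)] ln[(0.501/0.372)(1 − 1.34×0.1290/(0.372×15.4))]
= (1/0.1290) ln[1.347 × 0.9698] = 7.752 × ln(1.306) = 7.752 × 0.2671 = 2.070 d.
L(t_c) = L₀ e^(−k_1 t_c) = 15.4 × 0.4629 = 7.129 mg/L, and at the critical point k_r D_c = k_1 L, so D_c = (0.372/0.501) × 7.129 = 5.294 mg/L.
Minimum DO = C_s − D_c = 8.85 − 5.294 = 3.556 mg/L.
x_c = v t_c = 1.05 m/s × 2.070 d × 86400 s/d = 187800 m ≈ 188 km.

t_c ≈ 2.07 d; D_c ≈ 5.29 mg/L; min DO ≈ 3.56 mg/L; x_c ≈ 188 km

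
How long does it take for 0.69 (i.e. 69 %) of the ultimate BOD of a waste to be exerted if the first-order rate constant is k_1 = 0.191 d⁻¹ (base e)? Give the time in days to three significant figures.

t ≈ 6.13 d

y/L₀ = 1 − e^(−k_1 t) = 0.69 ⇒ e^(−k_1 t) = 0.310
t = −ln(0.310) / 0.191 = 1.171 / 0.191 = 6.132 d.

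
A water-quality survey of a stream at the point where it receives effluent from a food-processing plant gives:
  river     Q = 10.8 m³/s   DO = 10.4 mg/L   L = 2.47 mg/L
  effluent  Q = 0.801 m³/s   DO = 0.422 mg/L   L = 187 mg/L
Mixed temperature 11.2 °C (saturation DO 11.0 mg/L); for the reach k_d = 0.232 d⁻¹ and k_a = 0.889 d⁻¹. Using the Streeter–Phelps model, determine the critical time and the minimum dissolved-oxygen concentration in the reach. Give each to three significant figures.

t_c ≈ 1.63 d; minimum DO ≈ 8.28 mg/L

Mixed DO = (10.8×10.4 + 0.801×0.422)/(10.8+0.801) = 112.7/11.60 = 9.711 mg/L.
Mixed L₀ = (10.8×2.47 + 0.801×187)/(11.60) = 176.5/11.60 = 15.21 mg/L.
Initial deficit D₀ = C_s − DO₀ = 11.0 − 9.711 = 1.289 mg/L.
t_c = (1/0.6570) ln[(0.889/0.232)(1 − 1.289×0.6570/(0.232×15.21))] = 1.522 × ln(2.912) = 1.627 d.
D_c = (0.232/0.889) × 15.21 × e^(−0.232×1.627) = 0.2610 × 15.21 × 0.6856 = 2.722 mg/L.
Minimum DO = 11.0 − 2.722 = 8.278 mg/L.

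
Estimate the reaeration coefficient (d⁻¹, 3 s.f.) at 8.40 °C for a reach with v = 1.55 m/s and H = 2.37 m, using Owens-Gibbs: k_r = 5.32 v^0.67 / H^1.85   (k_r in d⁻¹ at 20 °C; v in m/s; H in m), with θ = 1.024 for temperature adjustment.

k_r ≈ 1.10 d⁻¹

k_r(20) = 5.32 × 1.55^0.67 / 2.37^1.85 = 5.32 × 1.341 / 4.935 = 1.446 d⁻¹.
k_r(8.40) = 1.446 × 1.024^(8.40−20) = 1.446 × 0.7595 = 1.098 d⁻¹.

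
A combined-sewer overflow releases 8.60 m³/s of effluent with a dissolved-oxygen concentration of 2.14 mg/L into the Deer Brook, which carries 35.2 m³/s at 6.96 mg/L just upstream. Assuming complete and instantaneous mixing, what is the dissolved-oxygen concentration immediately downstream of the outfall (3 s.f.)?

6.01 mg/L

Flow-weighted mixing: C = (Q_r C_r + Q_w C_w)/(Q_r + Q_w)
= (35.2×6.96 + 8.60×2.14)/(35.2 + 8.60) = 263.4/43.80 = 6.014 mg/L.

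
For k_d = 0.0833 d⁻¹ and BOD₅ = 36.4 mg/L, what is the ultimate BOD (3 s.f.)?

L₀ ≈ 107 mg/L

BOD₅ = L₀(1 − e^(−5k_d)) ⇒ L₀ = BOD₅ / (1 − e^(−5×0.0833))
= 36.4 / (1 − 0.6594) = 36.4 / 0.3406 = 106.9 mg/L.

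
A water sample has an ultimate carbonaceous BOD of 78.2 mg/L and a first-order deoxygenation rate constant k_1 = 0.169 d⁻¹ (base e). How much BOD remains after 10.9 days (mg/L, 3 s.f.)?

L_t = L₀ e^(−k_1 t) = 78.2 × e^(−0.169×10.9) = 78.2 × 0.1585 = 12.39 mg/L.

L ≈ 12.4 mg/L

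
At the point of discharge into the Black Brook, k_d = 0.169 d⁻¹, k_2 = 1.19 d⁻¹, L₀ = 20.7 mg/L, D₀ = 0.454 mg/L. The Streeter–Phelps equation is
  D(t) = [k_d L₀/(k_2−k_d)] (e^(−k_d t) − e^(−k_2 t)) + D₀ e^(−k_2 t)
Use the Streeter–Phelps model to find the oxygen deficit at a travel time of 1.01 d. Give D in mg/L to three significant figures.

D ≈ 2.00 mg/L

k_d L₀/(k_2−k_d) = 0.169×20.7/(1.19−0.169) = 3.498/1.021 = 3.426 mg/L.
e^(−k_d t) = e^(−0.169×1.010) = 0.8431; e^(−k_2 t) = e^(−1.19×1.010) = 0.3006.
D = 3.426 × (0.8431 − 0.3006) + 0.454 × 0.3006 = 1.859 + 0.1365 = 1.995 mg/L.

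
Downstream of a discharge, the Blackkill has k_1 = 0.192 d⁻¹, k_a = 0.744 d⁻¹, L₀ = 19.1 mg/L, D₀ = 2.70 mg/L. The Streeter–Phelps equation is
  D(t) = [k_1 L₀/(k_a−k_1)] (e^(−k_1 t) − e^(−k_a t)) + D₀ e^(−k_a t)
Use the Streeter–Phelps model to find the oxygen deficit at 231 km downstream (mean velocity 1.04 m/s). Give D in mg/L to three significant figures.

D ≈ 3.47 mg/L

Travel time t = x/v = 231 km / (1.04 m/s) = 231000 m / 1.04 m/s = 222100 s = 2.571 d.
k_1 L₀/(k_a−k_1) = 0.192×19.1/(0.744−0.192) = 3.667/0.5520 = 6.643 mg/L.
e^(−k_1 t) = e^(−0.192×2.571) = 0.6104; e^(−k_a t) = e^(−0.744×2.571) = 0.1477.
D = 6.643 × (0.6104 − 0.1477) + 2.70 × 0.1477 = 3.074 + 0.3988 = 3.473 mg/L.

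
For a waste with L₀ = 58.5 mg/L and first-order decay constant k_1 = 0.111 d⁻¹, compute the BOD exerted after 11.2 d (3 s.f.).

y ≈ 41.6 mg/L

y_t = L₀(1 − e^(−k_1 t)) = 58.5 × (1 − e^(−0.111×11.2))
= 58.5 × (1 − 0.2885) = 58.5 × 0.7115 = 41.63 mg/L.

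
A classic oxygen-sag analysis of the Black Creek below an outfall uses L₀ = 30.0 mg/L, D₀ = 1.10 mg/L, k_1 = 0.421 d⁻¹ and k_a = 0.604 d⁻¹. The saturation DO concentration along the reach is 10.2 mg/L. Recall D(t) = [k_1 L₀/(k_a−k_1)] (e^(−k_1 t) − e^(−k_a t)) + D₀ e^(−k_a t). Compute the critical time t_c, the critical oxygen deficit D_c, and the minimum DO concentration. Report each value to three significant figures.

With k_a/k_1 = 1.435 and 1 − D₀(k_a−k_1)/(k_1 L₀) = 0.9841,
t_c = ln(1.435 × 0.9841) / (0.604 − 0.421) = ln(1.412) / 0.1830 = 0.3449/0.1830 = 1.885 d.
D_c = (k_1/k_a) L₀ e^(−k_1 t_c) = (0.421/0.604) × 30.0 × e^(−0.421×1.885) = 0.6970 × 30.0 × 0.4523 = 9.458 mg/L.
Minimum DO = C_s − D_c = 10.2 − 9.458 = 0.7421 mg/L.

t_c ≈ 1.88 d; D_c ≈ 9.46 mg/L; min DO ≈ 0.742 mg/L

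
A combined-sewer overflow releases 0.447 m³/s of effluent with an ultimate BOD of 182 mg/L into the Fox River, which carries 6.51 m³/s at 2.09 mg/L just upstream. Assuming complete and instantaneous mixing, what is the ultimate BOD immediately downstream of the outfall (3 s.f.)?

Flow-weighted mixing: C = (Q_r C_r + Q_w C_w)/(Q_r + Q_w)
= (6.51×2.09 + 0.447×182)/(6.51 + 0.447) = 94.96/6.957 = 13.65 mg/L.

13.6 mg/L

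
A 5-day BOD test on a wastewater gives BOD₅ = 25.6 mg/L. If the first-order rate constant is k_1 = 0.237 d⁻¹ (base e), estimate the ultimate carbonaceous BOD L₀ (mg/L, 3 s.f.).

L₀ ≈ 36.9 mg/L

BOD₅ = L₀(1 − e^(−5k_1)) ⇒ L₀ = BOD₅ / (1 − e^(−5×0.237))
= 25.6 / (1 − 0.3057) = 25.6 / 0.6943 = 36.87 mg/L.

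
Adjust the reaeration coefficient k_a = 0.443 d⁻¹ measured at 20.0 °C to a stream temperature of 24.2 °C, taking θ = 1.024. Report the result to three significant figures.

k_a ≈ 0.489 d⁻¹

k_a(T₂) = k_a(T₁) · θ^(T₂−T₁) = 0.443 × 1.024^(24.2−20.0)
= 0.443 × 1.024^4.20 = 0.443 × 1.105 = 0.4894 d⁻¹.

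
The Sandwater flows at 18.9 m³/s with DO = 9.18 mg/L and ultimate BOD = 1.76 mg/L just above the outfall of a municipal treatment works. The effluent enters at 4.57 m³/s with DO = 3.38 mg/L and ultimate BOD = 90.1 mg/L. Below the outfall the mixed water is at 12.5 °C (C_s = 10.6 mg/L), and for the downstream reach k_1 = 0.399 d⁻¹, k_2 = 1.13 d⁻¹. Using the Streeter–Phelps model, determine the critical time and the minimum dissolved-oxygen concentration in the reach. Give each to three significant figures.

Mixed DO = (18.9×9.18 + 4.57×3.38)/(18.9+4.57) = 188.9/23.47 = 8.051 mg/L.
Mixed L₀ = (18.9×1.76 + 4.57×90.1)/(23.47) = 445.0/23.47 = 18.96 mg/L.
Initial deficit D₀ = C_s − DO₀ = 10.6 − 8.051 = 2.549 mg/L.
t_c = (1/0.7310) ln[(1.13/0.399)(1 − 2.549×0.7310/(0.399×18.96))] = 1.368 × ln(2.134) = 1.037 d.
D_c = (0.399/1.13) × 18.96 × e^(−0.399×1.037) = 0.3531 × 18.96 × 0.6611 = 4.426 mg/L.
Minimum DO = 10.6 − 4.426 = 6.174 mg/L.

t_c ≈ 1.04 d; minimum DO ≈ 6.17 mg/L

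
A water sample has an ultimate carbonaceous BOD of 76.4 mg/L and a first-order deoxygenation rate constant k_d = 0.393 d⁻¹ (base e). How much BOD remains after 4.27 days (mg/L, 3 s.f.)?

L_t = L₀ e^(−k_d t) = 76.4 × e^(−0.393×4.27) = 76.4 × 0.1867 = 14.27 mg/L.

L ≈ 14.3 mg/L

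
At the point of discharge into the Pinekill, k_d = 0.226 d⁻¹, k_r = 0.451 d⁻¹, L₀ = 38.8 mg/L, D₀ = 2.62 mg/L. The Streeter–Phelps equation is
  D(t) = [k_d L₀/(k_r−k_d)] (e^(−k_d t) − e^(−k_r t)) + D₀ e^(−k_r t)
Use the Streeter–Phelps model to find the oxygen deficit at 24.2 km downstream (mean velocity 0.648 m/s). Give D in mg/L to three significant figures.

Travel time t = x/v = 24.2 km / (0.648 m/s) = 24200 m / 0.648 m/s = 37350 s = 0.4322 d.
k_d L₀/(k_r−k_d) = 0.226×38.8/(0.451−0.226) = 8.769/0.2250 = 38.97 mg/L.
e^(−k_d t) = e^(−0.226×0.4322) = 0.9069; e^(−k_r t) = e^(−0.451×0.4322) = 0.8229.
D = 38.97 × (0.9069 − 0.8229) + 2.62 × 0.8229 = 3.276 + 2.156 = 5.432 mg/L.

D ≈ 5.43 mg/L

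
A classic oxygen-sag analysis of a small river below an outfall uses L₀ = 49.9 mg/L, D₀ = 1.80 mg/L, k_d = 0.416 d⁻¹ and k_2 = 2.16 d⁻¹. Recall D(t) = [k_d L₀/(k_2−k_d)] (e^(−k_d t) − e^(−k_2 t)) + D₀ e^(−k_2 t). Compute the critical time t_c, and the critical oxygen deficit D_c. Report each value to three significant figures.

At the critical point dD/dt = 0, so k_d L₀ e^(−k_d t) = k_2 D. Substituting D(t) from the Streeter–Phelps equation and solving for t gives
t_c = ln[(k_2/k_d)(1 − D₀(k_2−k_d)/(k_d L₀))] / (k_2−k_d).
Here k_2−k_d = 1.744 d⁻¹ and 1 − D₀(k_2−k_d)/(k_d L₀) = 1 − 1.80×1.744/(0.416×49.9) = 0.8488, so
t_c = ln(5.192 × 0.8488) / 1.744 = 1.483 / 1.744 = 0.8505 d.
L(t_c) = L₀ e^(−k_d t_c) = 49.9 × 0.7020 = 35.03 mg/L, and at the critical point k_2 D_c = k_d L, so D_c = (0.416/2.16) × 35.03 = 6.747 mg/L.

t_c ≈ 0.850 d; D_c ≈ 6.75 mg/L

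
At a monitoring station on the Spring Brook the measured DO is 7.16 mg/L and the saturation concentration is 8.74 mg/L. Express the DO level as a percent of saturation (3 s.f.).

% saturation = C/C_s × 100 = 7.16/8.74 × 100 = 81.9 %.

81.9 % saturation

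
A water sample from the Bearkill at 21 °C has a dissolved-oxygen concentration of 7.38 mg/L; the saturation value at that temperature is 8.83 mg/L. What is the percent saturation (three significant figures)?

83.6 % saturation

% saturation = C/C_s × 100 = 7.38/8.83 × 100 = 83.6 %.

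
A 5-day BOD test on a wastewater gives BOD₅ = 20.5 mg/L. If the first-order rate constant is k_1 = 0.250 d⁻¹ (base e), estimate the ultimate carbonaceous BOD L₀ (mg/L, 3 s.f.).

BOD₅ = L₀(1 − e^(−5k_1)) ⇒ L₀ = BOD₅ / (1 − e^(−5×0.250))
= 20.5 / (1 − 0.2865) = 20.5 / 0.7135 = 28.73 mg/L.

L₀ ≈ 28.7 mg/L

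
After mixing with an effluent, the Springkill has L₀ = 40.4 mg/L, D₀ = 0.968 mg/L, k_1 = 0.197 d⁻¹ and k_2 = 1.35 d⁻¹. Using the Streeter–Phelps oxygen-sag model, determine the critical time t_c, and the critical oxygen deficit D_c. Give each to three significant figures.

With k_2/k_1 = 6.853 and 1 − D₀(k_2−k_1)/(k_1 L₀) = 0.8598,
t_c = ln(6.853 × 0.8598) / (1.35 − 0.197) = ln(5.892) / 1.153 = 1.774/1.153 = 1.538 d.
D_c = (k_1/k_2) L₀ e^(−k_1 t_c) = (0.197/1.35) × 40.4 × e^(−0.197×1.538) = 0.1459 × 40.4 × 0.7386 = 4.354 mg/L.

t_c ≈ 1.54 d; D_c ≈ 4.35 mg/L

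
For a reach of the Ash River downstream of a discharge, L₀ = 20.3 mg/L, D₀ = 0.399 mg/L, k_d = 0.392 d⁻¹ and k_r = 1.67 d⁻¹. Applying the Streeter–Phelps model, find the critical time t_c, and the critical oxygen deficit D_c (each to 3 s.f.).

t_c ≈ 1.08 d; D_c ≈ 3.12 mg/L

With k_r/k_d = 4.260 and 1 − D₀(k_r−k_d)/(k_d L₀) = 0.9359,
t_c = ln(4.260 × 0.9359) / (1.67 − 0.392) = ln(3.987) / 1.278 = 1.383/1.278 = 1.082 d.
D_c = (k_d/k_r) L₀ e^(−k_d t_c) = (0.392/1.67) × 20.3 × e^(−0.392×1.082) = 0.2347 × 20.3 × 0.6543 = 3.118 mg/L.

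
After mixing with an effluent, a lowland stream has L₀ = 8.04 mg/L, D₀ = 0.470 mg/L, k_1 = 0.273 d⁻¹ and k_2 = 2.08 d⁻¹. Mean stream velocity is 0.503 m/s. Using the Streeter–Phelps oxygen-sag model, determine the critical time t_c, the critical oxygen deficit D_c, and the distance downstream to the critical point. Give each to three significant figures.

At the critical point dD/dt = 0, so k_1 L₀ e^(−k_1 t) = k_2 D. Substituting D(t) from the Streeter–Phelps equation and solving for t gives
t_c = ln[(k_2/k_1)(1 − D₀(k_2−k_1)/(k_1 L₀))] / (k_2−k_1).
Here k_2−k_1 = 1.807 d⁻¹ and 1 − D₀(k_2−k_1)/(k_1 L₀) = 1 − 0.470×1.807/(0.273×8.04) = 0.6131, so
t_c = ln(7.619 × 0.6131) / 1.807 = 1.541 / 1.807 = 0.8530 d.
L(t_c) = L₀ e^(−k_1 t_c) = 8.04 × 0.7923 = 6.370 mg/L, and at the critical point k_2 D_c = k_1 L, so D_c = (0.273/2.08) × 6.370 = 0.8360 mg/L.
x_c = v t_c = 0.503 m/s × 0.8530 d × 86400 s/d = 37070 m ≈ 37.1 km.

t_c ≈ 0.853 d; D_c ≈ 0.836 mg/L; x_c ≈ 37.1 km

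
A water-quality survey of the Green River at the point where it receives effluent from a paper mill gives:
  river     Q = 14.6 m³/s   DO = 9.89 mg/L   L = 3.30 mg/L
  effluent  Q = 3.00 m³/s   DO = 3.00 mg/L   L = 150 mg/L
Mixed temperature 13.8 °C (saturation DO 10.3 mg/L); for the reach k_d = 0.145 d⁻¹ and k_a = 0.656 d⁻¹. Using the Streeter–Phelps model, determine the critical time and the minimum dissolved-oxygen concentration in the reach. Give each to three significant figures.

t_c ≈ 2.52 d; minimum DO ≈ 5.96 mg/L

Mixed DO = (14.6×9.89 + 3.00×3.00)/(14.6+3.00) = 153.4/17.60 = 8.716 mg/L.
Mixed L₀ = (14.6×3.30 + 3.00×150)/(17.60) = 498.2/17.60 = 28.31 mg/L.
Initial deficit D₀ = C_s − DO₀ = 10.3 − 8.716 = 1.584 mg/L.
t_c = (1/0.5110) ln[(0.656/0.145)(1 − 1.584×0.5110/(0.145×28.31))] = 1.957 × ln(3.632) = 2.524 d.
D_c = (0.145/0.656) × 28.31 × e^(−0.145×2.524) = 0.2210 × 28.31 × 0.6935 = 4.339 mg/L.
Minimum DO = 10.3 − 4.339 = 5.961 mg/L.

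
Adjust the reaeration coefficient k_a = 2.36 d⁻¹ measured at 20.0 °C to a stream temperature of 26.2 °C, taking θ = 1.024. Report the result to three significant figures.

k_a(T₂) = k_a(T₁) · θ^(T₂−T₁) = 2.36 × 1.024^(26.2−20.0)
= 2.36 × 1.024^6.20 = 2.36 × 1.158 = 2.734 d⁻¹.

k_a ≈ 2.73 d⁻¹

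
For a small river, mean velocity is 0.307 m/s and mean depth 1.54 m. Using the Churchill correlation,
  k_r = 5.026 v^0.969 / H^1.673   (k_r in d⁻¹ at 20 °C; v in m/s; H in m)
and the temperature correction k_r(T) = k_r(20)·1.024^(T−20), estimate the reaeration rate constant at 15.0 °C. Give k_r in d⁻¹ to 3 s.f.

k_r(20) = 5.026 × 0.307^0.969 / 1.54^1.673 = 5.026 × 0.3184 / 2.059 = 0.7772 d⁻¹.
k_r(15.0) = 0.7772 × 1.024^(15.0−20) = 0.7772 × 0.8882 = 0.6903 d⁻¹.

k_r ≈ 0.690 d⁻¹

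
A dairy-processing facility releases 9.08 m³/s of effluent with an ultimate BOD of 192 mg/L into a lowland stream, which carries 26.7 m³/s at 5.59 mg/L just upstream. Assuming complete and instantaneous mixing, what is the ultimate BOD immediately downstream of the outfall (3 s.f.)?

52.9 mg/L

Flow-weighted mixing: C = (Q_r C_r + Q_w C_w)/(Q_r + Q_w)
= (26.7×5.59 + 9.08×192)/(26.7 + 9.08) = 1893/35.78 = 52.90 mg/L.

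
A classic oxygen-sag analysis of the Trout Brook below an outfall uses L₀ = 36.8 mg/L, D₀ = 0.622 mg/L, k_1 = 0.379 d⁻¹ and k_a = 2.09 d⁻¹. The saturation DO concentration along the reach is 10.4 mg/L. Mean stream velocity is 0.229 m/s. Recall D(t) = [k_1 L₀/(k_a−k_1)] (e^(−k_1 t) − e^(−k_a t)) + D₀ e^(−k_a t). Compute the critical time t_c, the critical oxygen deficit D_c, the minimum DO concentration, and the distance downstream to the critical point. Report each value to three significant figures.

With k_a/k_1 = 5.515 and 1 − D₀(k_a−k_1)/(k_1 L₀) = 0.9237,
t_c = ln(5.515 × 0.9237) / (2.09 − 0.379) = ln(5.094) / 1.711 = 1.628/1.711 = 0.9515 d.
D_c = (k_1/k_a) L₀ e^(−k_1 t_c) = (0.379/2.09) × 36.8 × e^(−0.379×0.9515) = 0.1813 × 36.8 × 0.6972 = 4.653 mg/L.
Minimum DO = C_s − D_c = 10.4 − 4.653 = 5.747 mg/L.
x_c = v t_c = 0.229 m/s × 0.9515 d × 86400 s/d = 18830 m ≈ 18.8 km.

t_c ≈ 0.951 d; D_c ≈ 4.65 mg/L; min DO ≈ 5.75 mg/L; x_c ≈ 18.8 km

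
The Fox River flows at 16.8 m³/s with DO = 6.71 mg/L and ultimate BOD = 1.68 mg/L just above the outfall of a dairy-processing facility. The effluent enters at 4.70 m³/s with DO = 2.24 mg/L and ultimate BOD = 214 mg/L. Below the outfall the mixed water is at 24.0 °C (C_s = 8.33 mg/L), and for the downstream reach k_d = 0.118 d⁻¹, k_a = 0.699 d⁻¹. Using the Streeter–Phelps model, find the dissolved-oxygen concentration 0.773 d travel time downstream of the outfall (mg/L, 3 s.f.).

DO ≈ 3.59 mg/L

Mixed DO = (16.8×6.71 + 4.70×2.24)/(16.8+4.70) = 123.3/21.50 = 5.733 mg/L.
Mixed L₀ = (16.8×1.68 + 4.70×214)/(21.50) = 1034/21.50 = 48.09 mg/L.
Initial deficit D₀ = C_s − DO₀ = 8.33 − 5.733 = 2.597 mg/L.
D(0.773) = [0.118×48.09/(0.699−0.118)](e^(−0.118×0.773) − e^(−0.699×0.773)) + 2.597 e^(−0.699×0.773)
= 9.768 × (0.9128 − 0.5826) + 2.597 × 0.5826 = 4.739 mg/L.
DO = 8.33 − 4.739 = 3.591 mg/L.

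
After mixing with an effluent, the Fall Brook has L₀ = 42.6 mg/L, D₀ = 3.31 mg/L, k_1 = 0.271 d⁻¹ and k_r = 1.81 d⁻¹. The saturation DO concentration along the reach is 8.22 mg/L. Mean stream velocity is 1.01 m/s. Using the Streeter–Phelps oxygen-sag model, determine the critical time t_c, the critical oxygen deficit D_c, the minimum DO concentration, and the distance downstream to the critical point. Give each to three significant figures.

t_c ≈ 0.856 d; D_c ≈ 5.06 mg/L; min DO ≈ 3.16 mg/L; x_c ≈ 74.7 km

With k_r/k_1 = 6.679 and 1 − D₀(k_r−k_1)/(k_1 L₀) = 0.5587,
t_c = ln(6.679 × 0.5587) / (1.81 − 0.271) = ln(3.732) / 1.539 = 1.317/1.539 = 0.8557 d.
D_c = (k_1/k_r) L₀ e^(−k_1 t_c) = (0.271/1.81) × 42.6 × e^(−0.271×0.8557) = 0.1497 × 42.6 × 0.7930 = 5.058 mg/L.
Minimum DO = C_s − D_c = 8.22 − 5.058 = 3.162 mg/L.
x_c = v t_c = 1.01 m/s × 0.8557 d × 86400 s/d = 74670 m ≈ 74.7 km.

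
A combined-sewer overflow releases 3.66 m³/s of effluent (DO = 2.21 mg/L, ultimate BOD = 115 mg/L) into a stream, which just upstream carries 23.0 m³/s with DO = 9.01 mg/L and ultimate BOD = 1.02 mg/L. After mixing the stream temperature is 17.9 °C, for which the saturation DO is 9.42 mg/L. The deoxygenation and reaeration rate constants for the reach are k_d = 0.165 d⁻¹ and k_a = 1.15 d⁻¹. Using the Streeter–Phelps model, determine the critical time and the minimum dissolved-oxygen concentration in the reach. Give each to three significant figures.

Mixed DO = (23.0×9.01 + 3.66×2.21)/(23.0+3.66) = 215.3/26.66 = 8.076 mg/L.
Mixed L₀ = (23.0×1.02 + 3.66×115)/(26.66) = 444.4/26.66 = 16.67 mg/L.
Initial deficit D₀ = C_s − DO₀ = 9.42 − 8.076 = 1.344 mg/L.
t_c = (1/0.9850) ln[(1.15/0.165)(1 − 1.344×0.9850/(0.165×16.67))] = 1.015 × ln(3.616) = 1.305 d.
D_c = (0.165/1.15) × 16.67 × e^(−0.165×1.305) = 0.1435 × 16.67 × 0.8063 = 1.928 mg/L.
Minimum DO = 9.42 − 1.928 = 7.492 mg/L.

t_c ≈ 1.30 d; minimum DO ≈ 7.49 mg/L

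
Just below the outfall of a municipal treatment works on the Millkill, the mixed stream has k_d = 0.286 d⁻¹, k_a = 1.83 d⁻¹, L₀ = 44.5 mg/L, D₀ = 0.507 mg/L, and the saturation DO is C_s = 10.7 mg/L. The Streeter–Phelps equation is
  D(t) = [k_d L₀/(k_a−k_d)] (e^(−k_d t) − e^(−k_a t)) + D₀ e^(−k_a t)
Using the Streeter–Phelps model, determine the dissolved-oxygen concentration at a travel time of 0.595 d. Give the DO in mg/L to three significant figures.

k_d L₀/(k_a−k_d) = 0.286×44.5/(1.83−0.286) = 12.73/1.544 = 8.243 mg/L.
e^(−k_d t) = e^(−0.286×0.5950) = 0.8435; e^(−k_a t) = e^(−1.83×0.5950) = 0.3366.
D = 8.243 × (0.8435 − 0.3366) + 0.507 × 0.3366 = 4.178 + 0.1707 = 4.349 mg/L.
DO = C_s − D = 10.7 − 4.349 = 6.351 mg/L.

DO ≈ 6.35 mg/L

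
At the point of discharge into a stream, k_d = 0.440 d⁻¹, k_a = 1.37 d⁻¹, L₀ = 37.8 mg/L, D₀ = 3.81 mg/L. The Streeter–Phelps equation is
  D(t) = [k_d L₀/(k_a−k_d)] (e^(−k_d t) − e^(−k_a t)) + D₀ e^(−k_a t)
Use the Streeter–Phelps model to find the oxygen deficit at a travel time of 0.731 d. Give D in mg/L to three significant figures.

D ≈ 7.80 mg/L

k_d L₀/(k_a−k_d) = 0.440×37.8/(1.37−0.440) = 16.63/0.9300 = 17.88 mg/L.
e^(−k_d t) = e^(−0.440×0.7310) = 0.7250; e^(−k_a t) = e^(−1.37×0.7310) = 0.3673.
D = 17.88 × (0.7250 − 0.3673) + 3.81 × 0.3673 = 6.396 + 1.400 = 7.795 mg/L.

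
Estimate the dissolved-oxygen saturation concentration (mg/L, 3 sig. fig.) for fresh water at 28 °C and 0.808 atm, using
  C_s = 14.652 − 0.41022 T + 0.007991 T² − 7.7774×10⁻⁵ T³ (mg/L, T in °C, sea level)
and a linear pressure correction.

C_s ≈ 6.24 mg/L

At sea level: C_s = 14.652 − 0.41022×28 + 0.007991×28² − 7.7774×10⁻⁵×28³ = 7.723 mg/L.
Pressure correction: C_s' = 7.723 × 0.808 = 6.241 mg/L.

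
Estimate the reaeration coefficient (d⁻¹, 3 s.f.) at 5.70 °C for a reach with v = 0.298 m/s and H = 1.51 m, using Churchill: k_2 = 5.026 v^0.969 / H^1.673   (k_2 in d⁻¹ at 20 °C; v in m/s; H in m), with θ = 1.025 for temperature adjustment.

k_2 ≈ 0.548 d⁻¹

k_2(20) = 5.026 × 0.298^0.969 / 1.51^1.673 = 5.026 × 0.3094 / 1.993 = 0.7804 d⁻¹.
k_2(5.70) = 0.7804 × 1.025^(5.70−20) = 0.7804 × 0.7025 = 0.5482 d⁻¹.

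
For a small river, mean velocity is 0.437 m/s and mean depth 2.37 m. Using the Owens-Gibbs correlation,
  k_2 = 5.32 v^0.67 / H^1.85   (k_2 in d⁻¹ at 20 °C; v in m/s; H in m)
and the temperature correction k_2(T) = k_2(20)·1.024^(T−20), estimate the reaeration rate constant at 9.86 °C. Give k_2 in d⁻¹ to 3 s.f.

k_2 ≈ 0.487 d⁻¹

k_2(20) = 5.32 × 0.437^0.67 / 2.37^1.85 = 5.32 × 0.5743 / 4.935 = 0.6191 d⁻¹.
k_2(9.86) = 0.6191 × 1.024^(9.86−20) = 0.6191 × 0.7862 = 0.4868 d⁻¹.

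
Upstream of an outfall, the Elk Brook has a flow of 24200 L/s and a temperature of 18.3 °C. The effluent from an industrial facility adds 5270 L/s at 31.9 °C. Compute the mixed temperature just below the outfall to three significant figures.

Flow-weighted mixing: C = (Q_r C_r + Q_w C_w)/(Q_r + Q_w)
= (24200×18.3 + 5270×31.9)/(24200 + 5270) = 611000/29470 = 20.73 °C.

20.7 °C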